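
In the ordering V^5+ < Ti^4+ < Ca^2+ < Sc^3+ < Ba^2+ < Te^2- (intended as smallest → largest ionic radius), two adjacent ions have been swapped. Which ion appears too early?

Ca^2+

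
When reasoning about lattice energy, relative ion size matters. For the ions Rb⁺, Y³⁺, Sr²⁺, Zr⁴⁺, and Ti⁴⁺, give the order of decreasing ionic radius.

Ti⁴⁺ (Z=22, 18 e⁻), Zr⁴⁺ (Z=40, 36 e⁻), Y³⁺ (Z=39, 36 e⁻), Sr²⁺ (Z=38, 36 e⁻), Rb⁺ (Z=37, 36 e⁻). Ti⁴⁺ < Zr⁴⁺ (same group, 1 shell fewer); Zr⁴⁺ < Y³⁺ (both 36 e⁻, Z=40>39); Y³⁺ < Sr²⁺ (both 36 e⁻, Z=39>38); Sr²⁺ < Rb⁺ (both 36 e⁻, Z=38>37).

Rb⁺ > Sr²⁺ > Y³⁺ > Zr⁴⁺ > Ti⁴⁺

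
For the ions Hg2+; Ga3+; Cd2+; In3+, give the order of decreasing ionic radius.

Hg2+ > Cd2+ > In3+ > Ga3+

Electron counts and nuclear charges: Ga3+ (Z=31, 28 e⁻), In3+ (Z=49, 46 e⁻), Cd2+ (Z=48, 46 e⁻), Hg2+ (Z=80, 78 e⁻). Ga3+ < In3+ (same group, period 4 vs 5); In3+ < Cd2+ (both 46 e⁻, Z=49>48); Cd2+ < Hg2+ (same group, period 5 vs 6).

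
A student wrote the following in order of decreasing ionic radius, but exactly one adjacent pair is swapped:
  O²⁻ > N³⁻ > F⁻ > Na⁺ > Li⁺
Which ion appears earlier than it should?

O²⁻

Compare adjacent ions: they are isoelectronic (10 e⁻) and O has more protons than N (8 vs 7), making O²⁻ smaller — yet in this decreasing list O²⁻ sits before N³⁻. Nothing else is reversed, so O²⁻ should move one place to the right.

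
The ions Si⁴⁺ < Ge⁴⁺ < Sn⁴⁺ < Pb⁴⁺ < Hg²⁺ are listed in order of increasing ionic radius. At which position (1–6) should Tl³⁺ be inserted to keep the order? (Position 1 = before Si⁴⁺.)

5

Si⁴⁺: 10 e⁻, Z=14, Ge⁴⁺: 28 e⁻, Z=32, Sn⁴⁺: 46 e⁻, Z=50, Pb⁴⁺: 78 e⁻, Z=82, Tl³⁺: 78 e⁻, Z=81, Hg²⁺: 78 e⁻, Z=80. Si⁴⁺ < Ge⁴⁺ (same group, 1 shell fewer); Ge⁴⁺ < Sn⁴⁺ (same group, 1 shell fewer); Sn⁴⁺ < Pb⁴⁺ (same group, period 5 vs 6); Pb⁴⁺ < Tl³⁺ (both 78 e⁻, Z=82>81); Tl³⁺ < Hg²⁺ (both 78 e⁻, Z=81>80).
The complete sequence is Si⁴⁺ < Ge⁴⁺ < Sn⁴⁺ < Pb⁴⁺ < Tl³⁺ < Hg²⁺. Tl³⁺ sits at position 5.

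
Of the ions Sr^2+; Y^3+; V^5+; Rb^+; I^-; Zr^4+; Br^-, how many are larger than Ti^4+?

6

Work out protons and electrons: V^5+ (Z=23, 18 e⁻), Ti^4+ (Z=22, 18 e⁻), Zr^4+ (Z=40, 36 e⁻), Y^3+ (Z=39, 36 e⁻), Sr^2+ (Z=38, 36 e⁻), Rb^+ (Z=37, 36 e⁻), Br^- (Z=35, 36 e⁻), I^- (Z=53, 54 e⁻). V^5+ < Ti^4+ (both 18 e⁻, Z=23>22); Ti^4+ < Zr^4+ (same group, 1 shell fewer); Zr^4+ < Y^3+ (both 36 e⁻, Z=40>39); Y^3+ < Sr^2+ (both 36 e⁻, Z=39>38); Sr^2+ < Rb^+ (both 36 e⁻, Z=38>37); Rb^+ < Br^- (both 36 e⁻, Z=37>35); Br^- < I^- (same group, period 4 vs 5).
Overall: V^5+ < Ti^4+ < Zr^4+ < Y^3+ < Sr^2+ < Rb^+ < Br^- < I^-. Ti^4+ has 1 below it and 6 above. So 6 are larger.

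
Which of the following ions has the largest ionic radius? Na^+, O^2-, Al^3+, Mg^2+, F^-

O^2-

All of these have 10 electrons (isoelectronic). With the same electron cloud, the ion with the most protons pulls it in tightest. Nuclear charges: Al^3+ (Z=13), Mg^2+ (Z=12), Na^+ (Z=11), F^- (Z=9), O^2- (Z=8). Highest Z is smallest.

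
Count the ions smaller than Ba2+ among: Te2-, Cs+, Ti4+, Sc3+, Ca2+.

Electron counts and nuclear charges: Ti4+: 18 e⁻, Z=22, Sc3+: 18 e⁻, Z=21, Ca2+: 18 e⁻, Z=20, Ba2+: 54 e⁻, Z=56, Cs+: 54 e⁻, Z=55, Te2-: 54 e⁻, Z=52. Ti4+ < Sc3+ (isoelectronic, higher Z=22 is smaller); Sc3+ < Ca2+ (isoelectronic, higher Z=21 is smaller); Ca2+ < Ba2+ (same group, 2 shells fewer); Ba2+ < Cs+ (isoelectronic, higher Z=56 is smaller); Cs+ < Te2- (isoelectronic, higher Z=55 is smaller).
Ordering all of them (including Ba2+) by radius gives Ti4+ < Sc3+ < Ca2+ < Ba2+ < Cs+ < Te2-. So 3 are smaller.

3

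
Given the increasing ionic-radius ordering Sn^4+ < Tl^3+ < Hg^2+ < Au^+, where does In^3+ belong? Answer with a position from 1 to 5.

2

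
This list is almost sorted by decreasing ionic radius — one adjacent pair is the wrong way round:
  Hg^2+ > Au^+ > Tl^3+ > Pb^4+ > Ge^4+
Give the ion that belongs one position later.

Hg^2+

Scanning neighbour by neighbour, only Hg^2+/Au^+ violates a trend: Hg^2+ and Au^+ share 78 electrons; the higher nuclear charge on Hg (Z=80) contracts it more, so Hg^2+ < Au^+. That makes Hg^2+ the one sitting a position early relative to where it belongs.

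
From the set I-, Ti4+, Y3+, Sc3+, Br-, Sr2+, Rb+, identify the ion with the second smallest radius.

Sc3+

Ti4+ has 18 e⁻ (Z=22), Sc3+ has 18 e⁻ (Z=21), Y3+ has 36 e⁻ (Z=39), Sr2+ has 36 e⁻ (Z=38), Rb+ has 36 e⁻ (Z=37), Br- has 36 e⁻ (Z=35), I- has 54 e⁻ (Z=53). Ti4+ < Sc3+ (isoelectronic, higher Z=22 is smaller); Sc3+ < Y3+ (same group, 1 shell fewer); Y3+ < Sr2+ (both 36 e⁻, Z=39>38); Sr2+ < Rb+ (isoelectronic, higher Z=38 is smaller); Rb+ < Br- (both 36 e⁻, Z=37>35); Br- < I- (same group, period 4 vs 5).
Ordering: Ti4+ < Sc3+ < Y3+ < Sr2+ < Rb+ < Br- < I-. The second smallest is Sc3+.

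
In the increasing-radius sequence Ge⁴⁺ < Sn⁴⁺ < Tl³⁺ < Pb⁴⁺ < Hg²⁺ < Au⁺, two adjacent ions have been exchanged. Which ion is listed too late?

Compare adjacent ions: they are isoelectronic (78 e⁻) and Pb has more protons than Tl (82 vs 81), making Pb⁴⁺ smaller — yet in this increasing list Tl³⁺ sits before Pb⁴⁺. Nothing else is reversed, so Pb⁴⁺ should move one place to the left.

Pb⁴⁺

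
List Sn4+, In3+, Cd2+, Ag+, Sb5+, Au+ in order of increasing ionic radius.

Sb5+ < Sn4+ < In3+ < Cd2+ < Ag+ < Au+

Sb5+ has 46 e⁻ (Z=51), Sn4+ has 46 e⁻ (Z=50), In3+ has 46 e⁻ (Z=49), Cd2+ has 46 e⁻ (Z=48), Ag+ has 46 e⁻ (Z=47), Au+ has 78 e⁻ (Z=79). Sb5+ < Sn4+ (both 46 e⁻, Z=51>50); Sn4+ < In3+ (isoelectronic, higher Z=50 is smaller); In3+ < Cd2+ (isoelectronic, higher Z=49 is smaller); Cd2+ < Ag+ (isoelectronic, higher Z=48 is smaller); Ag+ < Au+ (same group, 1 shell fewer).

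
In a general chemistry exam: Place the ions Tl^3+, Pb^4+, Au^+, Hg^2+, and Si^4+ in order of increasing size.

Si^4+ < Pb^4+ < Tl^3+ < Hg^2+ < Au^+

First list Z and electron count for each: Si^4+ (Z=14, 10 e⁻), Pb^4+ (Z=82, 78 e⁻), Tl^3+ (Z=81, 78 e⁻), Hg^2+ (Z=80, 78 e⁻), Au^+ (Z=79, 78 e⁻). Si^4+ < Pb^4+ (same group, period 3 vs 6); Pb^4+ < Tl^3+ (both 78 e⁻, Z=82>81); Tl^3+ < Hg^2+ (both 78 e⁻, Z=81>80); Hg^2+ < Au^+ (isoelectronic, higher Z=80 is smaller).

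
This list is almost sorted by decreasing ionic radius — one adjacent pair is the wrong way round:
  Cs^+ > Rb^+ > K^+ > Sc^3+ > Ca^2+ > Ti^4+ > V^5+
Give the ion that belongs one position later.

Sc^3+

Check each adjacent pair. Sc^3+ and Ca^2+ are reversed: they are isoelectronic (18 e⁻) and Sc has more protons than Ca (21 vs 20), making Sc^3+ smaller. No other neighbouring pair contradicts the periodic trends, so Sc^3+ is the ion listed too early.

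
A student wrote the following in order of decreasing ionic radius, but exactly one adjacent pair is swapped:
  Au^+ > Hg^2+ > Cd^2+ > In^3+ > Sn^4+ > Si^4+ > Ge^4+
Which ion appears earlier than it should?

The pair Si^4+, Ge^4+ is the wrong way round — both in group 14 with the same charge; Si^4+ (period 3) has the smaller radius. All other adjacent pairs agree with periodic trends, so Si^4+ is the misplaced ion.

Si^4+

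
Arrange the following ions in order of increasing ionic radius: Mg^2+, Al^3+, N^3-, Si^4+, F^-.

Si^4+ < Al^3+ < Mg^2+ < F^- < N^3-

Each ion has 10 electrons. The ranking follows nuclear charge in reverse — greater Z gives a smaller radius. Si^4+ (Z=14), Al^3+ (Z=13), Mg^2+ (Z=12), F^- (Z=9), N^3- (Z=7).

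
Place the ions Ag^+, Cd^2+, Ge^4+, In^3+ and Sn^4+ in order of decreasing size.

Ag^+ > Cd^2+ > In^3+ > Sn^4+ > Ge^4+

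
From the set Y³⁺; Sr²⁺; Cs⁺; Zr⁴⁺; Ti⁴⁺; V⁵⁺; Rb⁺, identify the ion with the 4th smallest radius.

Tabulating Z and e⁻: V⁵⁺: 18 e⁻, Z=23, Ti⁴⁺: 18 e⁻, Z=22, Zr⁴⁺: 36 e⁻, Z=40, Y³⁺: 36 e⁻, Z=39, Sr²⁺: 36 e⁻, Z=38, Rb⁺: 36 e⁻, Z=37, Cs⁺: 54 e⁻, Z=55. V⁵⁺ < Ti⁴⁺ (both 18 e⁻, Z=23>22); Ti⁴⁺ < Zr⁴⁺ (same group, 1 shell fewer); Zr⁴⁺ < Y³⁺ (both 36 e⁻, Z=40>39); Y³⁺ < Sr²⁺ (isoelectronic, higher Z=39 is smaller); Sr²⁺ < Rb⁺ (isoelectronic, higher Z=38 is smaller); Rb⁺ < Cs⁺ (same group, period 5 vs 6).
Full ascending order: V⁵⁺ < Ti⁴⁺ < Zr⁴⁺ < Y³⁺ < Sr²⁺ < Rb⁺ < Cs⁺. Counting from the smallest, position 4 is Y³⁺.

Y³⁺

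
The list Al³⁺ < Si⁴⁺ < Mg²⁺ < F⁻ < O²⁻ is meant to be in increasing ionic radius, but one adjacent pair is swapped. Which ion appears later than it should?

Si⁴⁺

The pair Al³⁺, Si⁴⁺ is the wrong way round — both have 10 electrons but Z(Si)=14 > Z(Al)=13, so Si⁴⁺ should be the smaller of the two. All other adjacent pairs agree with periodic trends, so Si⁴⁺ is the misplaced ion.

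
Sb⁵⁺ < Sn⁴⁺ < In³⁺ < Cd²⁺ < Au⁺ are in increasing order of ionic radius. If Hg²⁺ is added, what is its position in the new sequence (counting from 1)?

First list Z and electron count for each: Sb⁵⁺: 46 e⁻, Z=51, Sn⁴⁺: 46 e⁻, Z=50, In³⁺: 46 e⁻, Z=49, Cd²⁺: 46 e⁻, Z=48, Hg²⁺: 78 e⁻, Z=80, Au⁺: 78 e⁻, Z=79. Sb⁵⁺ < Sn⁴⁺ (isoelectronic, higher Z=51 is smaller); Sn⁴⁺ < In³⁺ (both 46 e⁻, Z=50>49); In³⁺ < Cd²⁺ (both 46 e⁻, Z=49>48); Cd²⁺ < Hg²⁺ (same group, 1 shell fewer); Hg²⁺ < Au⁺ (isoelectronic, higher Z=80 is smaller).
Putting Hg²⁺ in gives Sb⁵⁺ < Sn⁴⁺ < In³⁺ < Cd²⁺ < Hg²⁺ < Au⁺; it lands at slot 5.

5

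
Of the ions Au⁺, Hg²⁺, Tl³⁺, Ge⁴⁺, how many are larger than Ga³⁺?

Ge⁴⁺: 28 e⁻, Z=32, Ga³⁺: 28 e⁻, Z=31, Tl³⁺: 78 e⁻, Z=81, Hg²⁺: 78 e⁻, Z=80, Au⁺: 78 e⁻, Z=79. Ge⁴⁺ < Ga³⁺ (isoelectronic, higher Z=32 is smaller); Ga³⁺ < Tl³⁺ (same group, 2 shells fewer); Tl³⁺ < Hg²⁺ (isoelectronic, higher Z=81 is smaller); Hg²⁺ < Au⁺ (both 78 e⁻, Z=80>79).
Overall: Ge⁴⁺ < Ga³⁺ < Tl³⁺ < Hg²⁺ < Au⁺. Ga³⁺ has 1 below it and 3 above. That's 3.

3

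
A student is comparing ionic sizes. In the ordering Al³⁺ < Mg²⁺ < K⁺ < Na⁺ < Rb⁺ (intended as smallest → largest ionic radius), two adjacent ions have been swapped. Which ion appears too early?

K⁺

Compare adjacent ions: Na⁺ and K⁺ are in one column with the same charge; the lighter period-3 ion has one fewer shell and is smaller — yet in this increasing list K⁺ sits before Na⁺. Nothing else is reversed, so K⁺ should move one place to the right.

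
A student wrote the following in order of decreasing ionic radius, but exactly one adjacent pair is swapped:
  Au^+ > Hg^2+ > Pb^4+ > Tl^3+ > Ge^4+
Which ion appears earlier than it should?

Pb^4+

Check each adjacent pair. Pb^4+ and Tl^3+ are reversed: both have 78 electrons but Z(Pb)=82 > Z(Tl)=81, so Pb^4+ should be the smaller of the two. No other neighbouring pair contradicts the periodic trends, so Pb^4+ is the ion listed too early.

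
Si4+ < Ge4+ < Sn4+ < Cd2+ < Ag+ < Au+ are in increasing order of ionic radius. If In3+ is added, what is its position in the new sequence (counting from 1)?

4

First list Z and electron count for each: Si4+ has 10 e⁻ (Z=14), Ge4+ has 28 e⁻ (Z=32), Sn4+ has 46 e⁻ (Z=50), In3+ has 46 e⁻ (Z=49), Cd2+ has 46 e⁻ (Z=48), Ag+ has 46 e⁻ (Z=47), Au+ has 78 e⁻ (Z=79). Si4+ < Ge4+ (same group, 1 shell fewer); Ge4+ < Sn4+ (same group, 1 shell fewer); Sn4+ < In3+ (isoelectronic, higher Z=50 is smaller); In3+ < Cd2+ (both 46 e⁻, Z=49>48); Cd2+ < Ag+ (isoelectronic, higher Z=48 is smaller); Ag+ < Au+ (same group, period 5 vs 6).
Putting In3+ in gives Si4+ < Ge4+ < Sn4+ < In3+ < Cd2+ < Ag+ < Au+; it lands at slot 4.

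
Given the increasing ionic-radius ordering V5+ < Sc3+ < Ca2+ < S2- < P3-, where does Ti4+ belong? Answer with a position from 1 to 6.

2

Each ion has 18 electrons. The ranking follows nuclear charge in reverse — greater Z gives a smaller radius. V5+ (Z=23), Ti4+ (Z=22), Sc3+ (Z=21), Ca2+ (Z=20), S2- (Z=16), P3- (Z=15).
Merged order: V5+ < Ti4+ < Sc3+ < Ca2+ < S2- < P3- — Ti4+ is number 2.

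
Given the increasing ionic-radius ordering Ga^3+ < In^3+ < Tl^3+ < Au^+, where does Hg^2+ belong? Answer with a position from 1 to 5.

Ga^3+ has 28 e⁻ (Z=31), In^3+ has 46 e⁻ (Z=49), Tl^3+ has 78 e⁻ (Z=81), Hg^2+ has 78 e⁻ (Z=80), Au^+ has 78 e⁻ (Z=79). Ga^3+ < In^3+ (same group, period 4 vs 5); In^3+ < Tl^3+ (same group, 1 shell fewer); Tl^3+ < Hg^2+ (isoelectronic, higher Z=81 is smaller); Hg^2+ < Au^+ (both 78 e⁻, Z=80>79).
Merged order: Ga^3+ < In^3+ < Tl^3+ < Hg^2+ < Au^+ — Hg^2+ is number 4.

4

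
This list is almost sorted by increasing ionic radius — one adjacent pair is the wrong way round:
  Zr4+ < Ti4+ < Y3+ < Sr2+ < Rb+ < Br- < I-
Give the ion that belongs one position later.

The pair Zr4+, Ti4+ is the wrong way round — same group and charge — period 4 sits above period 5, so Ti4+ is smaller. All other adjacent pairs agree with periodic trends, so Zr4+ is the misplaced ion.

Zr4+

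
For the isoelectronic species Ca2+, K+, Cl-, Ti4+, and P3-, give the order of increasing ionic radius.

Ti4+ < Ca2+ < K+ < Cl- < P3-

All of these have 18 electrons (isoelectronic). With the same electron cloud, the ion with the most protons pulls it in tightest. Nuclear charges: Ti4+ (Z=22), Ca2+ (Z=20), K+ (Z=19), Cl- (Z=17), P3- (Z=15). Highest Z is smallest.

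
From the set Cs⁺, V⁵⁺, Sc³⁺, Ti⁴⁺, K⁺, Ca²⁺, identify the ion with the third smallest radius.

Tabulating Z and e⁻: V⁵⁺: 18 e⁻, Z=23, Ti⁴⁺: 18 e⁻, Z=22, Sc³⁺: 18 e⁻, Z=21, Ca²⁺: 18 e⁻, Z=20, K⁺: 18 e⁻, Z=19, Cs⁺: 54 e⁻, Z=55. V⁵⁺ < Ti⁴⁺ (isoelectronic, higher Z=23 is smaller); Ti⁴⁺ < Sc³⁺ (isoelectronic, higher Z=22 is smaller); Sc³⁺ < Ca²⁺ (both 18 e⁻, Z=21>20); Ca²⁺ < K⁺ (both 18 e⁻, Z=20>19); K⁺ < Cs⁺ (same group, 2 shells fewer).
So the order is V⁵⁺ < Ti⁴⁺ < Sc³⁺ < Ca²⁺ < K⁺ < Cs⁺; the 3rd-smallest ion is Sc³⁺.

Sc³⁺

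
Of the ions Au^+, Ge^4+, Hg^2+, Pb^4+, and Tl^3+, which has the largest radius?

Au^+

Electron counts and nuclear charges: Ge^4+ has 28 e⁻ (Z=32), Pb^4+ has 78 e⁻ (Z=82), Tl^3+ has 78 e⁻ (Z=81), Hg^2+ has 78 e⁻ (Z=80), Au^+ has 78 e⁻ (Z=79). Ge^4+ < Pb^4+ (same group, period 4 vs 6); Pb^4+ < Tl^3+ (isoelectronic, higher Z=82 is smaller); Tl^3+ < Hg^2+ (isoelectronic, higher Z=81 is smaller); Hg^2+ < Au^+ (both 78 e⁻, Z=80>79).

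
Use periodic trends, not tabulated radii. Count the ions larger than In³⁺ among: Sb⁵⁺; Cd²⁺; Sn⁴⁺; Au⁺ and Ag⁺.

3

Work out protons and electrons: Sb⁵⁺ has 46 e⁻ (Z=51), Sn⁴⁺ has 46 e⁻ (Z=50), In³⁺ has 46 e⁻ (Z=49), Cd²⁺ has 46 e⁻ (Z=48), Ag⁺ has 46 e⁻ (Z=47), Au⁺ has 78 e⁻ (Z=79). Sb⁵⁺ < Sn⁴⁺ (isoelectronic, higher Z=51 is smaller); Sn⁴⁺ < In³⁺ (isoelectronic, higher Z=50 is smaller); In³⁺ < Cd²⁺ (both 46 e⁻, Z=49>48); Cd²⁺ < Ag⁺ (both 46 e⁻, Z=48>47); Ag⁺ < Au⁺ (same group, period 5 vs 6).
Ordering all of them (including In³⁺) by radius gives Sb⁵⁺ < Sn⁴⁺ < In³⁺ < Cd²⁺ < Ag⁺ < Au⁺. That's 3.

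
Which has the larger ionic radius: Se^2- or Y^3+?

Se^2-

All of these have 36 electrons (isoelectronic). With the same electron cloud, the ion with the most protons pulls it in tightest. Nuclear charges: Y^3+ (Z=39), Se^2- (Z=34). Highest Z is smallest.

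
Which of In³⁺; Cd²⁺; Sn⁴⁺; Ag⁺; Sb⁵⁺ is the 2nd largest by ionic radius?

Each ion has 46 electrons. The ranking follows nuclear charge in reverse — greater Z gives a smaller radius. Sb⁵⁺ (Z=51), Sn⁴⁺ (Z=50), In³⁺ (Z=49), Cd²⁺ (Z=48), Ag⁺ (Z=47).
Ordering: Sb⁵⁺ < Sn⁴⁺ < In³⁺ < Cd²⁺ < Ag⁺. The 2nd largest is Cd²⁺.

Cd²⁺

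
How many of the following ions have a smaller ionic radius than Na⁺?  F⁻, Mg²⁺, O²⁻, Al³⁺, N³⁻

All of these have 10 electrons (isoelectronic). With the same electron cloud, the ion with the most protons pulls it in tightest. Nuclear charges: Al³⁺ (Z=13), Mg²⁺ (Z=12), Na⁺ (Z=11), F⁻ (Z=9), O²⁻ (Z=8), N³⁻ (Z=7). Highest Z is smallest.
Ordering all of them (including Na⁺) by radius gives Al³⁺ < Mg²⁺ < Na⁺ < F⁻ < O²⁻ < N³⁻. Count: 2.

2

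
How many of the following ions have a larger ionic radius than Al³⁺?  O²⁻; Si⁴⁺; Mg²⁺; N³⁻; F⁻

Isoelectronic series (10 e⁻ each). Size is set by nuclear charge: more protons means a smaller ion. Si⁴⁺ (Z=14), Al³⁺ (Z=13), Mg²⁺ (Z=12), F⁻ (Z=9), O²⁻ (Z=8), N³⁻ (Z=7).
Overall: Si⁴⁺ < Al³⁺ < Mg²⁺ < F⁻ < O²⁻ < N³⁻. Al³⁺ has 1 below it and 4 above. Count: 4.

4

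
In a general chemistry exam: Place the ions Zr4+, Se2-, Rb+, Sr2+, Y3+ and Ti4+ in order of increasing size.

Ti4+ < Zr4+ < Y3+ < Sr2+ < Rb+ < Se2-

Work out protons and electrons: Ti4+: 18 e⁻, Z=22, Zr4+: 36 e⁻, Z=40, Y3+: 36 e⁻, Z=39, Sr2+: 36 e⁻, Z=38, Rb+: 36 e⁻, Z=37, Se2-: 36 e⁻, Z=34. Ti4+ < Zr4+ (same group, period 4 vs 5); Zr4+ < Y3+ (both 36 e⁻, Z=40>39); Y3+ < Sr2+ (both 36 e⁻, Z=39>38); Sr2+ < Rb+ (both 36 e⁻, Z=38>37); Rb+ < Se2- (both 36 e⁻, Z=37>34).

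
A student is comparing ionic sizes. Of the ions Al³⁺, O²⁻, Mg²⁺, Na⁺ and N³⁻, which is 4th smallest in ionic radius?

These species are isoelectronic with 10 electrons. The only difference is the number of protons: Al³⁺ (Z=13), Mg²⁺ (Z=12), Na⁺ (Z=11), O²⁻ (Z=8), N³⁻ (Z=7). The strongest nuclear pull (Al³⁺) gives the smallest ion.
So the order is Al³⁺ < Mg²⁺ < Na⁺ < O²⁻ < N³⁻; the 4th-smallest ion is O²⁻.

O²⁻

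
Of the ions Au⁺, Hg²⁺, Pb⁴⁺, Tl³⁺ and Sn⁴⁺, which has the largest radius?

Au⁺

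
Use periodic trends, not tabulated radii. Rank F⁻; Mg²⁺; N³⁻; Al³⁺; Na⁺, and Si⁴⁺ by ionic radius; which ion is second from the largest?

F⁻

These species are isoelectronic with 10 electrons. The only difference is the number of protons: Si⁴⁺ (Z=14), Al³⁺ (Z=13), Mg²⁺ (Z=12), Na⁺ (Z=11), F⁻ (Z=9), N³⁻ (Z=7). The strongest nuclear pull (Si⁴⁺) gives the smallest ion.
So the order is Si⁴⁺ < Al³⁺ < Mg²⁺ < Na⁺ < F⁻ < N³⁻; the 2nd-largest ion is F⁻.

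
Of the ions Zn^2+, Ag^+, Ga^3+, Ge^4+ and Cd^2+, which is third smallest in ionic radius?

Zn^2+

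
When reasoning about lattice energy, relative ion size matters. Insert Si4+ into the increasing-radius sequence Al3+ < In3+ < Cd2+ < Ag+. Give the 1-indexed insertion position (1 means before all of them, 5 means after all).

1

Si4+: 10 e⁻, Z=14, Al3+: 10 e⁻, Z=13, In3+: 46 e⁻, Z=49, Cd2+: 46 e⁻, Z=48, Ag+: 46 e⁻, Z=47. Si4+ < Al3+ (isoelectronic, higher Z=14 is smaller); Al3+ < In3+ (same group, 2 shells fewer); In3+ < Cd2+ (both 46 e⁻, Z=49>48); Cd2+ < Ag+ (both 46 e⁻, Z=48>47).
With Si4+ included the full order is Si4+ < Al3+ < In3+ < Cd2+ < Ag+, so it takes position 1.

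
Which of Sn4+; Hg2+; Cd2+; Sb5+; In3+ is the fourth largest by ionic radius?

Sn4+

Electron counts and nuclear charges: Sb5+ has 46 e⁻ (Z=51), Sn4+ has 46 e⁻ (Z=50), In3+ has 46 e⁻ (Z=49), Cd2+ has 46 e⁻ (Z=48), Hg2+ has 78 e⁻ (Z=80). Sb5+ < Sn4+ (isoelectronic, higher Z=51 is smaller); Sn4+ < In3+ (both 46 e⁻, Z=50>49); In3+ < Cd2+ (both 46 e⁻, Z=49>48); Cd2+ < Hg2+ (same group, period 5 vs 6).
That gives Sb5+ < Sn4+ < In3+ < Cd2+ < Hg2+. From the largest end, number 4 is Sn4+.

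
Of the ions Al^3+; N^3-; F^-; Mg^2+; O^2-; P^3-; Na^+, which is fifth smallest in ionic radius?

First list Z and electron count for each: Al^3+ has 10 e⁻ (Z=13), Mg^2+ has 10 e⁻ (Z=12), Na^+ has 10 e⁻ (Z=11), F^- has 10 e⁻ (Z=9), O^2- has 10 e⁻ (Z=8), N^3- has 10 e⁻ (Z=7), P^3- has 18 e⁻ (Z=15). Al^3+ < Mg^2+ (isoelectronic, higher Z=13 is smaller); Mg^2+ < Na^+ (both 10 e⁻, Z=12>11); Na^+ < F^- (both 10 e⁻, Z=11>9); F^- < O^2- (isoelectronic, higher Z=9 is smaller); O^2- < N^3- (both 10 e⁻, Z=8>7); N^3- < P^3- (same group, 1 shell fewer).
Ordering: Al^3+ < Mg^2+ < Na^+ < F^- < O^2- < N^3- < P^3-. The fifth smallest is O^2-.

O^2-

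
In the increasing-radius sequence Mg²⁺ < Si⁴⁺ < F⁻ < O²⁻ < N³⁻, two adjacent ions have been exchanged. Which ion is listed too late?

Si⁴⁺

Check each adjacent pair. Mg²⁺ and Si⁴⁺ are reversed: both have 10 electrons but Z(Si)=14 > Z(Mg)=12, so Si⁴⁺ should be the smaller of the two. No other neighbouring pair contradicts the periodic trends, so Si⁴⁺ is the ion listed too late.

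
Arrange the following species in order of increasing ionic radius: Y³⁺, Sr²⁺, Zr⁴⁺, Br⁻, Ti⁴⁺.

Ti⁴⁺ < Zr⁴⁺ < Y³⁺ < Sr²⁺ < Br⁻

Electron counts and nuclear charges: Ti⁴⁺ (Z=22, 18 e⁻), Zr⁴⁺ (Z=40, 36 e⁻), Y³⁺ (Z=39, 36 e⁻), Sr²⁺ (Z=38, 36 e⁻), Br⁻ (Z=35, 36 e⁻). Ti⁴⁺ < Zr⁴⁺ (same group, period 4 vs 5); Zr⁴⁺ < Y³⁺ (isoelectronic, higher Z=40 is smaller); Y³⁺ < Sr²⁺ (both 36 e⁻, Z=39>38); Sr²⁺ < Br⁻ (both 36 e⁻, Z=38>35).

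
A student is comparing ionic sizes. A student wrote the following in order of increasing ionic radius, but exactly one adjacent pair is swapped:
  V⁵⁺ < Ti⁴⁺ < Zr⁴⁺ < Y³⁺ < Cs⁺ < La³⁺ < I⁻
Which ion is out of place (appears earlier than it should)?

Cs⁺

Scanning neighbour by neighbour, only Cs⁺/La³⁺ violates a trend: La³⁺ and Cs⁺ share 54 electrons; the higher nuclear charge on La (Z=57) contracts it more, so La³⁺ < Cs⁺. That makes Cs⁺ the one sitting a position early relative to where it belongs.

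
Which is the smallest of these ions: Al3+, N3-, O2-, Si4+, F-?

Si4+

All of these have 10 electrons (isoelectronic). With the same electron cloud, the ion with the most protons pulls it in tightest. Nuclear charges: Si4+ (Z=14), Al3+ (Z=13), F- (Z=9), O2- (Z=8), N3- (Z=7). Highest Z is smallest.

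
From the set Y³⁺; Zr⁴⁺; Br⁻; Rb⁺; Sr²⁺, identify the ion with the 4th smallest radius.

Rb⁺

Each ion has 36 electrons. The ranking follows nuclear charge in reverse — greater Z gives a smaller radius. Zr⁴⁺ (Z=40), Y³⁺ (Z=39), Sr²⁺ (Z=38), Rb⁺ (Z=37), Br⁻ (Z=35).
Ordering: Zr⁴⁺ < Y³⁺ < Sr²⁺ < Rb⁺ < Br⁻. The 4th smallest is Rb⁺.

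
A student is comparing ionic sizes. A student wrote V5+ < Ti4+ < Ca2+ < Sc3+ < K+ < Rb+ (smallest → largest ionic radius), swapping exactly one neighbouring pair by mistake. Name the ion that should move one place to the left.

Sc3+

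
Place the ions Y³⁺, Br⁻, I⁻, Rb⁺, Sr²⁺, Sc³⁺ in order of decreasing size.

First list Z and electron count for each: Sc³⁺: 18 e⁻, Z=21, Y³⁺: 36 e⁻, Z=39, Sr²⁺: 36 e⁻, Z=38, Rb⁺: 36 e⁻, Z=37, Br⁻: 36 e⁻, Z=35, I⁻: 54 e⁻, Z=53. Sc³⁺ < Y³⁺ (same group, 1 shell fewer); Y³⁺ < Sr²⁺ (both 36 e⁻, Z=39>38); Sr²⁺ < Rb⁺ (both 36 e⁻, Z=38>37); Rb⁺ < Br⁻ (both 36 e⁻, Z=37>35); Br⁻ < I⁻ (same group, period 4 vs 5).

I⁻ > Br⁻ > Rb⁺ > Sr²⁺ > Y³⁺ > Sc³⁺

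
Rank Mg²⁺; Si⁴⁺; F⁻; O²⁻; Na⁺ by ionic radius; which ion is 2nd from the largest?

F⁻

These species are isoelectronic with 10 electrons. The only difference is the number of protons: Si⁴⁺ (Z=14), Mg²⁺ (Z=12), Na⁺ (Z=11), F⁻ (Z=9), O²⁻ (Z=8). The strongest nuclear pull (Si⁴⁺) gives the smallest ion.
So the order is Si⁴⁺ < Mg²⁺ < Na⁺ < F⁻ < O²⁻; the 2nd-largest ion is F⁻.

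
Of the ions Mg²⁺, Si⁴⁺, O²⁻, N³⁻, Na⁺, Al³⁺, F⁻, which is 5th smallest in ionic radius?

All of these have 10 electrons (isoelectronic). With the same electron cloud, the ion with the most protons pulls it in tightest. Nuclear charges: Si⁴⁺ (Z=14), Al³⁺ (Z=13), Mg²⁺ (Z=12), Na⁺ (Z=11), F⁻ (Z=9), O²⁻ (Z=8), N³⁻ (Z=7). Highest Z is smallest.
Full ascending order: Si⁴⁺ < Al³⁺ < Mg²⁺ < Na⁺ < F⁻ < O²⁻ < N³⁻. Counting from the smallest, position 5 is F⁻.

F⁻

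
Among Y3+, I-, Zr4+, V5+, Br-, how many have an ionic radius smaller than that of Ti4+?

1

First list Z and electron count for each: V5+ has 18 e⁻ (Z=23), Ti4+ has 18 e⁻ (Z=22), Zr4+ has 36 e⁻ (Z=40), Y3+ has 36 e⁻ (Z=39), Br- has 36 e⁻ (Z=35), I- has 54 e⁻ (Z=53). V5+ < Ti4+ (both 18 e⁻, Z=23>22); Ti4+ < Zr4+ (same group, 1 shell fewer); Zr4+ < Y3+ (both 36 e⁻, Z=40>39); Y3+ < Br- (isoelectronic, higher Z=39 is smaller); Br- < I- (same group, 1 shell fewer).
Overall: V5+ < Ti4+ < Zr4+ < Y3+ < Br- < I-. Ti4+ has 1 below it and 4 above. That's 1.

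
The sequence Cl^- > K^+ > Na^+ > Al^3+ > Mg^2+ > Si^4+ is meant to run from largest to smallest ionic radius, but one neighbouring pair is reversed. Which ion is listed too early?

Al^3+

Compare adjacent ions: they are isoelectronic (10 e⁻) and Al has more protons than Mg (13 vs 12), making Al^3+ smaller — yet in this decreasing list Al^3+ sits before Mg^2+. Nothing else is reversed, so Al^3+ should move one place to the right.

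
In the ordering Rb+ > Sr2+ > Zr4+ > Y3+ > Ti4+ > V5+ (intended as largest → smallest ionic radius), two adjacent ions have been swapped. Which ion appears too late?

Scanning neighbour by neighbour, only Zr4+/Y3+ violates a trend: they are isoelectronic (36 e⁻) and Zr has more protons than Y (40 vs 39), making Zr4+ smaller. That makes Y3+ the one sitting a position late relative to where it belongs.

Y3+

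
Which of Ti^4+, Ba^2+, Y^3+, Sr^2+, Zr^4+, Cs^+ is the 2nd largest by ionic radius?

Ba^2+

Ti^4+: 18 e⁻, Z=22, Zr^4+: 36 e⁻, Z=40, Y^3+: 36 e⁻, Z=39, Sr^2+: 36 e⁻, Z=38, Ba^2+: 54 e⁻, Z=56, Cs^+: 54 e⁻, Z=55. Ti^4+ < Zr^4+ (same group, 1 shell fewer); Zr^4+ < Y^3+ (isoelectronic, higher Z=40 is smaller); Y^3+ < Sr^2+ (isoelectronic, higher Z=39 is smaller); Sr^2+ < Ba^2+ (same group, 1 shell fewer); Ba^2+ < Cs^+ (both 54 e⁻, Z=56>55).
That gives Ti^4+ < Zr^4+ < Y^3+ < Sr^2+ < Ba^2+ < Cs^+. From the largest end, number 2 is Ba^2+.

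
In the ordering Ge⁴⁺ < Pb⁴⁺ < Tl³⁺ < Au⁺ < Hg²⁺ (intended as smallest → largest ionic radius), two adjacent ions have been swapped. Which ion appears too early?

Compare adjacent ions: Hg²⁺ and Au⁺ share 78 electrons; the higher nuclear charge on Hg (Z=80) contracts it more, so Hg²⁺ < Au⁺ — yet in this increasing list Au⁺ sits before Hg²⁺. Nothing else is reversed, so Au⁺ should move one place to the right.

Au⁺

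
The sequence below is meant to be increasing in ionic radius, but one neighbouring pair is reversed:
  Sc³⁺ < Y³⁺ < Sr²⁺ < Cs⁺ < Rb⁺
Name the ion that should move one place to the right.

Cs⁺

Check each adjacent pair. Cs⁺ and Rb⁺ are reversed: both in group 1 with the same charge; Rb⁺ (period 5) has the smaller radius. No other neighbouring pair contradicts the periodic trends, so Cs⁺ is the ion listed too early.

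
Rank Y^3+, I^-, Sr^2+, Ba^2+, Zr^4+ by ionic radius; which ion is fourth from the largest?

First list Z and electron count for each: Zr^4+: 36 e⁻, Z=40, Y^3+: 36 e⁻, Z=39, Sr^2+: 36 e⁻, Z=38, Ba^2+: 54 e⁻, Z=56, I^-: 54 e⁻, Z=53. Zr^4+ < Y^3+ (isoelectronic, higher Z=40 is smaller); Y^3+ < Sr^2+ (isoelectronic, higher Z=39 is smaller); Sr^2+ < Ba^2+ (same group, period 5 vs 6); Ba^2+ < I^- (isoelectronic, higher Z=56 is smaller).
So the order is Zr^4+ < Y^3+ < Sr^2+ < Ba^2+ < I^-; the 4th-largest ion is Y^3+.

Y^3+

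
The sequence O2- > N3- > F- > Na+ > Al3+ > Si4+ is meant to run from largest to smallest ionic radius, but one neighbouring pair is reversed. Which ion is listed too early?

O2-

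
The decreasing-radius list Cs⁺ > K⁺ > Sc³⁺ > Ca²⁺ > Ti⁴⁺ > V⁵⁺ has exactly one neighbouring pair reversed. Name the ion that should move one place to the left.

Ca²⁺

Compare adjacent ions: Sc³⁺ and Ca²⁺ share 18 electrons; the higher nuclear charge on Sc (Z=21) contracts it more, so Sc³⁺ < Ca²⁺ — yet in this decreasing list Sc³⁺ sits before Ca²⁺. Nothing else is reversed, so Ca²⁺ should move one place to the left.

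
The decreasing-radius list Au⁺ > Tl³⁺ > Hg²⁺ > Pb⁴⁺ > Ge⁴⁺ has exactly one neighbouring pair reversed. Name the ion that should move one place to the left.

Hg²⁺

The pair Tl³⁺, Hg²⁺ is the wrong way round — Tl³⁺ and Hg²⁺ share 78 electrons; the higher nuclear charge on Tl (Z=81) contracts it more, so Tl³⁺ < Hg²⁺. All other adjacent pairs agree with periodic trends, so Hg²⁺ is the misplaced ion.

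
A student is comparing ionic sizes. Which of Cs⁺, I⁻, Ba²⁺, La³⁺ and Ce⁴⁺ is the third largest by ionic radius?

These species are isoelectronic with 54 electrons. The only difference is the number of protons: Ce⁴⁺ (Z=58), La³⁺ (Z=57), Ba²⁺ (Z=56), Cs⁺ (Z=55), I⁻ (Z=53). The strongest nuclear pull (Ce⁴⁺) gives the smallest ion.
Ordering: Ce⁴⁺ < La³⁺ < Ba²⁺ < Cs⁺ < I⁻. The third largest is Ba²⁺.

Ba²⁺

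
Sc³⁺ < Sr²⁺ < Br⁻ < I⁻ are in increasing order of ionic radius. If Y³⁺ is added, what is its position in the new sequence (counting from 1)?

2

Tabulating Z and e⁻: Sc³⁺: 18 e⁻, Z=21, Y³⁺: 36 e⁻, Z=39, Sr²⁺: 36 e⁻, Z=38, Br⁻: 36 e⁻, Z=35, I⁻: 54 e⁻, Z=53. Sc³⁺ < Y³⁺ (same group, period 4 vs 5); Y³⁺ < Sr²⁺ (isoelectronic, higher Z=39 is smaller); Sr²⁺ < Br⁻ (both 36 e⁻, Z=38>35); Br⁻ < I⁻ (same group, period 4 vs 5).
Putting Y³⁺ in gives Sc³⁺ < Y³⁺ < Sr²⁺ < Br⁻ < I⁻; it lands at slot 2.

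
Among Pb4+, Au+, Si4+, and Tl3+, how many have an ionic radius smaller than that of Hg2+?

3

Tabulating Z and e⁻: Si4+ (Z=14, 10 e⁻), Pb4+ (Z=82, 78 e⁻), Tl3+ (Z=81, 78 e⁻), Hg2+ (Z=80, 78 e⁻), Au+ (Z=79, 78 e⁻). Si4+ < Pb4+ (same group, 3 shells fewer); Pb4+ < Tl3+ (both 78 e⁻, Z=82>81); Tl3+ < Hg2+ (both 78 e⁻, Z=81>80); Hg2+ < Au+ (isoelectronic, higher Z=80 is smaller).
Relative to Hg2+, the ions that are smaller are Si4+, Pb4+, Tl3+. So 3 are smaller.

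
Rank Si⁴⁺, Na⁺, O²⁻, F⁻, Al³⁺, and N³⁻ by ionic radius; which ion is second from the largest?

All of these have 10 electrons (isoelectronic). With the same electron cloud, the ion with the most protons pulls it in tightest. Nuclear charges: Si⁴⁺ (Z=14), Al³⁺ (Z=13), Na⁺ (Z=11), F⁻ (Z=9), O²⁻ (Z=8), N³⁻ (Z=7). Highest Z is smallest.
Ordering: Si⁴⁺ < Al³⁺ < Na⁺ < F⁻ < O²⁻ < N³⁻. The second largest is O²⁻.

O²⁻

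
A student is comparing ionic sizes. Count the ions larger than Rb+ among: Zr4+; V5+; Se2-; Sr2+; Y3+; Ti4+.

First list Z and electron count for each: V5+ has 18 e⁻ (Z=23), Ti4+ has 18 e⁻ (Z=22), Zr4+ has 36 e⁻ (Z=40), Y3+ has 36 e⁻ (Z=39), Sr2+ has 36 e⁻ (Z=38), Rb+ has 36 e⁻ (Z=37), Se2- has 36 e⁻ (Z=34). V5+ < Ti4+ (isoelectronic, higher Z=23 is smaller); Ti4+ < Zr4+ (same group, 1 shell fewer); Zr4+ < Y3+ (isoelectronic, higher Z=40 is smaller); Y3+ < Sr2+ (isoelectronic, higher Z=39 is smaller); Sr2+ < Rb+ (isoelectronic, higher Z=38 is smaller); Rb+ < Se2- (isoelectronic, higher Z=37 is smaller).
Ordering all of them (including Rb+) by radius gives V5+ < Ti4+ < Zr4+ < Y3+ < Sr2+ < Rb+ < Se2-. Count: 1.

1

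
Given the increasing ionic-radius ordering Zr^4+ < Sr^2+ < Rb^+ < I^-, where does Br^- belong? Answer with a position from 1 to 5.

Work out protons and electrons: Zr^4+ has 36 e⁻ (Z=40), Sr^2+ has 36 e⁻ (Z=38), Rb^+ has 36 e⁻ (Z=37), Br^- has 36 e⁻ (Z=35), I^- has 54 e⁻ (Z=53). Zr^4+ < Sr^2+ (isoelectronic, higher Z=40 is smaller); Sr^2+ < Rb^+ (isoelectronic, higher Z=38 is smaller); Rb^+ < Br^- (both 36 e⁻, Z=37>35); Br^- < I^- (same group, period 4 vs 5).
The complete sequence is Zr^4+ < Sr^2+ < Rb^+ < Br^- < I^-. Br^- sits at position 4.

4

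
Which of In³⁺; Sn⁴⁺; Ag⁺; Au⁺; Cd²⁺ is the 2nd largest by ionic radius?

Sn⁴⁺: 46 e⁻, Z=50, In³⁺: 46 e⁻, Z=49, Cd²⁺: 46 e⁻, Z=48, Ag⁺: 46 e⁻, Z=47, Au⁺: 78 e⁻, Z=79. Sn⁴⁺ < In³⁺ (isoelectronic, higher Z=50 is smaller); In³⁺ < Cd²⁺ (isoelectronic, higher Z=49 is smaller); Cd²⁺ < Ag⁺ (isoelectronic, higher Z=48 is smaller); Ag⁺ < Au⁺ (same group, 1 shell fewer).
That gives Sn⁴⁺ < In³⁺ < Cd²⁺ < Ag⁺ < Au⁺. From the largest end, number 2 is Ag⁺.

Ag⁺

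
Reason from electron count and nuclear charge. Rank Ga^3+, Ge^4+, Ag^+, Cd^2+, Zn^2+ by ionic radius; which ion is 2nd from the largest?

Work out protons and electrons: Ge^4+: 28 e⁻, Z=32, Ga^3+: 28 e⁻, Z=31, Zn^2+: 28 e⁻, Z=30, Cd^2+: 46 e⁻, Z=48, Ag^+: 46 e⁻, Z=47. Ge^4+ < Ga^3+ (isoelectronic, higher Z=32 is smaller); Ga^3+ < Zn^2+ (isoelectronic, higher Z=31 is smaller); Zn^2+ < Cd^2+ (same group, 1 shell fewer); Cd^2+ < Ag^+ (both 46 e⁻, Z=48>47).
Full ascending order: Ge^4+ < Ga^3+ < Zn^2+ < Cd^2+ < Ag^+. Counting from the largest, position 2 is Cd^2+.

Cd^2+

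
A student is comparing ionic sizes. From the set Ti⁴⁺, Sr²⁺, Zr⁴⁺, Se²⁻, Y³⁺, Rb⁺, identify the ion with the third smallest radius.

Ti⁴⁺: 18 e⁻, Z=22, Zr⁴⁺: 36 e⁻, Z=40, Y³⁺: 36 e⁻, Z=39, Sr²⁺: 36 e⁻, Z=38, Rb⁺: 36 e⁻, Z=37, Se²⁻: 36 e⁻, Z=34. Ti⁴⁺ < Zr⁴⁺ (same group, period 4 vs 5); Zr⁴⁺ < Y³⁺ (isoelectronic, higher Z=40 is smaller); Y³⁺ < Sr²⁺ (isoelectronic, higher Z=39 is smaller); Sr²⁺ < Rb⁺ (isoelectronic, higher Z=38 is smaller); Rb⁺ < Se²⁻ (both 36 e⁻, Z=37>34).
Ordering: Ti⁴⁺ < Zr⁴⁺ < Y³⁺ < Sr²⁺ < Rb⁺ < Se²⁻. The third smallest is Y³⁺.

Y³⁺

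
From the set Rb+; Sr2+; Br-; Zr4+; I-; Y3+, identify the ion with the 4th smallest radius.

Tabulating Z and e⁻: Zr4+: 36 e⁻, Z=40, Y3+: 36 e⁻, Z=39, Sr2+: 36 e⁻, Z=38, Rb+: 36 e⁻, Z=37, Br-: 36 e⁻, Z=35, I-: 54 e⁻, Z=53. Zr4+ < Y3+ (isoelectronic, higher Z=40 is smaller); Y3+ < Sr2+ (isoelectronic, higher Z=39 is smaller); Sr2+ < Rb+ (both 36 e⁻, Z=38>37); Rb+ < Br- (both 36 e⁻, Z=37>35); Br- < I- (same group, period 4 vs 5).
That gives Zr4+ < Y3+ < Sr2+ < Rb+ < Br- < I-. From the smallest end, number 4 is Rb+.

Rb+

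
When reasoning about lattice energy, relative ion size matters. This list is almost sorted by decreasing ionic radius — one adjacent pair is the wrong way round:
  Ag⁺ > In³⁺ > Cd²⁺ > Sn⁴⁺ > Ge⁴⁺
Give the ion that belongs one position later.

Check each adjacent pair. In³⁺ and Cd²⁺ are reversed: they are isoelectronic (46 e⁻) and In has more protons than Cd (49 vs 48), making In³⁺ smaller. No other neighbouring pair contradicts the periodic trends, so In³⁺ is the ion listed too early.

In³⁺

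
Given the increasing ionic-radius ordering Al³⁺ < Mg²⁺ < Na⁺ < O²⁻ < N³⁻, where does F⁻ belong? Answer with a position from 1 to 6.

4

All of these have 10 electrons (isoelectronic). With the same electron cloud, the ion with the most protons pulls it in tightest. Nuclear charges: Al³⁺ (Z=13), Mg²⁺ (Z=12), Na⁺ (Z=11), F⁻ (Z=9), O²⁻ (Z=8), N³⁻ (Z=7). Highest Z is smallest.
Putting F⁻ in gives Al³⁺ < Mg²⁺ < Na⁺ < F⁻ < O²⁻ < N³⁻; it lands at slot 4.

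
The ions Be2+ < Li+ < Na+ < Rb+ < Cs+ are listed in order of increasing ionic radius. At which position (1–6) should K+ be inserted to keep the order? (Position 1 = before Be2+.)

Tabulating Z and e⁻: Be2+: 2 e⁻, Z=4, Li+: 2 e⁻, Z=3, Na+: 10 e⁻, Z=11, K+: 18 e⁻, Z=19, Rb+: 36 e⁻, Z=37, Cs+: 54 e⁻, Z=55. Be2+ < Li+ (both 2 e⁻, Z=4>3); Li+ < Na+ (same group, 1 shell fewer); Na+ < K+ (same group, 1 shell fewer); K+ < Rb+ (same group, 1 shell fewer); Rb+ < Cs+ (same group, 1 shell fewer).
Putting K+ in gives Be2+ < Li+ < Na+ < K+ < Rb+ < Cs+; it lands at slot 4.

4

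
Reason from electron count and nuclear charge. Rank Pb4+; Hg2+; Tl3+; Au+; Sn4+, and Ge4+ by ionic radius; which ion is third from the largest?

Ge4+: 28 e⁻, Z=32, Sn4+: 46 e⁻, Z=50, Pb4+: 78 e⁻, Z=82, Tl3+: 78 e⁻, Z=81, Hg2+: 78 e⁻, Z=80, Au+: 78 e⁻, Z=79. Ge4+ < Sn4+ (same group, period 4 vs 5); Sn4+ < Pb4+ (same group, period 5 vs 6); Pb4+ < Tl3+ (isoelectronic, higher Z=82 is smaller); Tl3+ < Hg2+ (both 78 e⁻, Z=81>80); Hg2+ < Au+ (both 78 e⁻, Z=80>79).
So the order is Ge4+ < Sn4+ < Pb4+ < Tl3+ < Hg2+ < Au+; the 3rd-largest ion is Tl3+.

Tl3+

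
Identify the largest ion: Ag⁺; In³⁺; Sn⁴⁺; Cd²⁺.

Ag⁺

Each ion has 46 electrons. The ranking follows nuclear charge in reverse — greater Z gives a smaller radius. Sn⁴⁺ (Z=50), In³⁺ (Z=49), Cd²⁺ (Z=48), Ag⁺ (Z=47).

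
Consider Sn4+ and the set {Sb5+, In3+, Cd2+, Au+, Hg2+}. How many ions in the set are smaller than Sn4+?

Tabulating Z and e⁻: Sb5+ (Z=51, 46 e⁻), Sn4+ (Z=50, 46 e⁻), In3+ (Z=49, 46 e⁻), Cd2+ (Z=48, 46 e⁻), Hg2+ (Z=80, 78 e⁻), Au+ (Z=79, 78 e⁻). Sb5+ < Sn4+ (isoelectronic, higher Z=51 is smaller); Sn4+ < In3+ (both 46 e⁻, Z=50>49); In3+ < Cd2+ (isoelectronic, higher Z=49 is smaller); Cd2+ < Hg2+ (same group, 1 shell fewer); Hg2+ < Au+ (both 78 e⁻, Z=80>79).
Placing each against Sn4+: smaller — Sb5+; larger — In3+, Cd2+, Hg2+, Au+. That's 1.

1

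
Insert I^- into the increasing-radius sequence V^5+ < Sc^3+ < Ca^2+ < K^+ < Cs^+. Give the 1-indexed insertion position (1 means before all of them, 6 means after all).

V^5+: 18 e⁻, Z=23, Sc^3+: 18 e⁻, Z=21, Ca^2+: 18 e⁻, Z=20, K^+: 18 e⁻, Z=19, Cs^+: 54 e⁻, Z=55, I^-: 54 e⁻, Z=53. V^5+ < Sc^3+ (both 18 e⁻, Z=23>21); Sc^3+ < Ca^2+ (isoelectronic, higher Z=21 is smaller); Ca^2+ < K^+ (both 18 e⁻, Z=20>19); K^+ < Cs^+ (same group, 2 shells fewer); Cs^+ < I^- (both 54 e⁻, Z=55>53).
The complete sequence is V^5+ < Sc^3+ < Ca^2+ < K^+ < Cs^+ < I^-. I^- sits at position 6.

6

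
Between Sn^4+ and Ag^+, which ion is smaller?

Sn^4+

Isoelectronic series (46 e⁻ each). Size is set by nuclear charge: more protons means a smaller ion. Sn^4+ (Z=50), Ag^+ (Z=47).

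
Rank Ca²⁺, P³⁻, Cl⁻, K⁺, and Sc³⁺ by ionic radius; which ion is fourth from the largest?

Ca²⁺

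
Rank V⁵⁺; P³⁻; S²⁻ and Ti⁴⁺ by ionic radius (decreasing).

Isoelectronic series (18 e⁻ each). Size is set by nuclear charge: more protons means a smaller ion. V⁵⁺ (Z=23), Ti⁴⁺ (Z=22), S²⁻ (Z=16), P³⁻ (Z=15).

P³⁻ > S²⁻ > Ti⁴⁺ > V⁵⁺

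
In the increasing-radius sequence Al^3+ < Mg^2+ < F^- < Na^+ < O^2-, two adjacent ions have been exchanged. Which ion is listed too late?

Na^+

Compare adjacent ions: both have 10 electrons but Z(Na)=11 > Z(F)=9, so Na^+ should be the smaller of the two — yet in this increasing list F^- sits before Na^+. Nothing else is reversed, so Na^+ should move one place to the left.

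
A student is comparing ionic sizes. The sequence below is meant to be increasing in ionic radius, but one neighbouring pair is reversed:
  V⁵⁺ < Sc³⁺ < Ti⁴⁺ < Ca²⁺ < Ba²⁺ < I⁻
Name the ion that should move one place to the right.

Sc³⁺

Compare adjacent ions: both have 18 electrons but Z(Ti)=22 > Z(Sc)=21, so Ti⁴⁺ should be the smaller of the two — yet in this increasing list Sc³⁺ sits before Ti⁴⁺. Nothing else is reversed, so Sc³⁺ should move one place to the right.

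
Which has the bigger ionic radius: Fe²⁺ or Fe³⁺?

Fe²⁺

For a single element, ionic radius drops as positive charge rises — Fe³⁺ < Fe²⁺.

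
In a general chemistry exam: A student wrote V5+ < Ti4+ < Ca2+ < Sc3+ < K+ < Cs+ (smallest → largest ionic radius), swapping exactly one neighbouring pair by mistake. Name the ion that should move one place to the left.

Sc3+

Compare adjacent ions: Sc3+ and Ca2+ share 18 electrons; the higher nuclear charge on Sc (Z=21) contracts it more, so Sc3+ < Ca2+ — yet in this increasing list Ca2+ sits before Sc3+. Nothing else is reversed, so Sc3+ should move one place to the left.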